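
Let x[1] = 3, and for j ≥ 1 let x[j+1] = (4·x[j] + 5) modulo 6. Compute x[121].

x[1] = 3; x[2] = 5; x[3] = 1; x[4] = 3.
The sequence repeats with period 3.
So x[121] = x[1 + ((121-1) mod 3)] = x[1] = 3.

3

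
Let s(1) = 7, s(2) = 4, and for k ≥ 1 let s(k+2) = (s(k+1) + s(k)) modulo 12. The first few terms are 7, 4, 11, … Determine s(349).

11

We have s(1) = 7, s(2) = 4, s(3) = 11, s(4) = 3, s(5) = 2, s(6) = 5, s(7) = 7, s(8) = 0, s(9) = 7, s(10) = 7, s(11) = 2, s(12) = 9, s(13) = 11, s(14) = 8, s(15) = 7, s(16) = 3, s(17) = 10, s(18) = 1, s(19) = 11, s(20) = 0, s(21) = 11, s(22) = 11, s(23) = 10, s(24) = 9, s(25) = 7, s(26) = 4.
The sequence repeats with period 24.
(349 - 1) mod 24 = 12, so s(349) = s(13) = 11.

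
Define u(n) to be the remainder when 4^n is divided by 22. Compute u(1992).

We have u(0) = 1, u(1) = 4, u(2) = 16, u(3) = 20, u(4) = 14, u(5) = 12, u(6) = 4.
Since u(6) = u(1) = 4, the sequence is eventually periodic: after a pre-period of length 1 it cycles with period 5.
For n ≥ 1, u(n) depends only on (n - 1) mod 5. (1992 - 1) mod 5 = 1, so u(1992) = u(2) = 16.

16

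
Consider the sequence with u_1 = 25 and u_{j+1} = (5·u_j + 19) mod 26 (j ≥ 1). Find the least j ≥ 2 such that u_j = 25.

Listing terms: u_1 = 25, u_2 = 14, u_3 = 11, u_4 = 22, u_5 = 25.
Since u_5 = u_1 = 25, the sequence is periodic with period 4.
The value 25 next appears (with j ≥ 2) at u_5.

5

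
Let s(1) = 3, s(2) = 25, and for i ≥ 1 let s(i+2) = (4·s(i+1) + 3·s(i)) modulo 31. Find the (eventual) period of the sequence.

We have s(1) = 3,  s(2) = 25,  s(3) = 16,  s(4) = 15,  s(5) = 15,  s(6) = 12,  s(7) = 0,  s(8) = 5,  s(9) = 20,  s(10) = 2,  s(11) = 6,  s(12) = 30,  s(13) = 14,  s(14) = 22,  s(15) = 6,  s(16) = 28,  s(17) = 6,  s(18) = 15,  s(19) = 16,  s(20) = 16,  s(21) = 19,  s(22) = 0,  s(23) = 26,  s(24) = 11,  s(25) = 29,  s(26) = 25,  s(27) = 1,  s(28) = 17,  s(29) = 9,  s(30) = 25,  s(31) = 3,  s(32) = 25.
Since (s(31), s(32)) = (s(1), s(2)) = (3, 25) (two consecutive terms determine the rest), the sequence is periodic with period 30.

30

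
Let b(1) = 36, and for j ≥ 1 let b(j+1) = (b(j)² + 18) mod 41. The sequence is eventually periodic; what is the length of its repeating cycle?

4

Listing terms: b(1) = 36; b(2) = 2; b(3) = 22; b(4) = 10; b(5) = 36.
The sequence repeats with period 4.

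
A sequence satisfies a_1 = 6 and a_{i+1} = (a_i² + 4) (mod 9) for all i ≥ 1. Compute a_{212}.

a_1 = 6,  a_2 = 4,  a_3 = 2,  a_4 = 8,  a_5 = 5,  a_6 = 2.
Since a_6 = a_3 = 2, the sequence is eventually periodic: after a pre-period of length 2 it cycles with period 3.
For i ≥ 3, a_i depends only on (i - 3) mod 3. (212 - 3) mod 3 = 2, so a_{212} = a_5 = 5.

5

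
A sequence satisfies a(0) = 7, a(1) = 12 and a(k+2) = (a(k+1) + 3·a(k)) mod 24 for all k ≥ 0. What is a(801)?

Listing terms: a(0) = 7; a(1) = 12; a(2) = 9; a(3) = 21; a(4) = 0; a(5) = 15; a(6) = 15; a(7) = 12; a(8) = 9.
Since (a(7), a(8)) = (a(1), a(2)) = (12, 9) (two consecutive terms determine the rest), the sequence is eventually periodic: after a pre-period of length 1 it cycles with period 6.
For k ≥ 1, a(k) depends only on (k - 1) mod 6. (801 - 1) mod 6 = 2, so a(801) = a(3) = 21.

21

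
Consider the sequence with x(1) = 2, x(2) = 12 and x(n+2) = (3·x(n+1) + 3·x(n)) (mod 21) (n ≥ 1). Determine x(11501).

Computing terms: x(1) = 2; x(2) = 12; x(3) = 0; x(4) = 15; x(5) = 3; x(6) = 12; x(7) = 3; x(8) = 3; x(9) = 18; x(10) = 0; x(11) = 12; x(12) = 15; x(13) = 18; x(14) = 15; x(15) = 15; x(16) = 6; x(17) = 0; x(18) = 18; x(19) = 12; x(20) = 6; x(21) = 12; x(22) = 12; x(23) = 9; x(24) = 0; x(25) = 6; x(26) = 18; x(27) = 9; x(28) = 18; x(29) = 18; x(30) = 3; x(31) = 0; x(32) = 9; x(33) = 6; x(34) = 3; x(35) = 6; x(36) = 6; x(37) = 15; x(38) = 0; x(39) = 3; x(40) = 9; x(41) = 15; x(42) = 9; x(43) = 9; x(44) = 12; x(45) = 0.
Since (x(44), x(45)) = (x(2), x(3)) = (12, 0) (two consecutive terms determine the rest), the sequence is eventually periodic: after a pre-period of length 1 it cycles with period 42.
For n ≥ 2, x(n) depends only on (n - 2) mod 42. (11501 - 2) mod 42 = 33, so x(11501) = x(35) = 6.

6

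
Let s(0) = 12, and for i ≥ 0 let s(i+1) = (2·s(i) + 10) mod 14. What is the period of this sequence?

Listing terms: s(0) = 12, s(1) = 6, s(2) = 8, s(3) = 12.
Since s(3) = s(0) = 12, the sequence is periodic with period 3.

3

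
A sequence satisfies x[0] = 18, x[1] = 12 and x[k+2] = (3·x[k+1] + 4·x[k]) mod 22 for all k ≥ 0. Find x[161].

12

Computing terms: x[0] = 18,  x[1] = 12,  x[2] = 20,  x[3] = 20,  x[4] = 8,  x[5] = 16,  x[6] = 14,  x[7] = 18,  x[8] = 0,  x[9] = 6,  x[10] = 18,  x[11] = 12.
Since (x[10], x[11]) = (x[0], x[1]) = (18, 12) (two consecutive terms determine the rest), the sequence is periodic with period 10.
(161 - 0) mod 10 = 1, so x[161] = x[1] = 12.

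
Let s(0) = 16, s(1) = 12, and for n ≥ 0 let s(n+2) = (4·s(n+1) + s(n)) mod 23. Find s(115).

s(0) = 16, s(1) = 12, s(2) = 18, s(3) = 15, s(4) = 9, s(5) = 5, s(6) = 6, s(7) = 6, s(8) = 7, s(9) = 11, s(10) = 5, s(11) = 8, s(12) = 14, s(13) = 18, s(14) = 17, s(15) = 17, s(16) = 16, s(17) = 12.
Since (s(16), s(17)) = (s(0), s(1)) = (16, 12) (two consecutive terms determine the rest), the sequence is periodic with period 16.
(115 - 0) mod 16 = 3, so s(115) = s(3) = 15.

15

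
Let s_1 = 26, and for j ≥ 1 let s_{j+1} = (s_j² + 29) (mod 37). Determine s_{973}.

22

Listing terms: s_1 = 26, s_2 = 2, s_3 = 33, s_4 = 8, s_5 = 19, s_6 = 20, s_7 = 22, s_8 = 32, s_9 = 17, s_{10} = 22.
Since s_{10} = s_7 = 22, the sequence is eventually periodic: after a pre-period of length 6 it cycles with period 3.
For j ≥ 7, s_j depends only on (j - 7) mod 3. (973 - 7) mod 3 = 0, so s_{973} = s_7 = 22.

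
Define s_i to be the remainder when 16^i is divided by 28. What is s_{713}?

Computing terms: s_1 = 16,  s_2 = 4,  s_3 = 8,  s_4 = 16.
The sequence repeats with period 3.
(713 - 1) mod 3 = 1, so s_{713} = s_2 = 4.

4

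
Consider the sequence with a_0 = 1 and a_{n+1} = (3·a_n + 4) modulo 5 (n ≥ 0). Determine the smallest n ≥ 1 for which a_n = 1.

Listing terms: a_0 = 1; a_1 = 2; a_2 = 0; a_3 = 4; a_4 = 1.
The sequence repeats with period 4.
The value 1 next appears (with n ≥ 1) at a_4.

4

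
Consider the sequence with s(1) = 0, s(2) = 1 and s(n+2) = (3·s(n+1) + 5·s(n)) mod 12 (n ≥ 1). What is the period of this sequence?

12

s(1) = 0,  s(2) = 1,  s(3) = 3,  s(4) = 2,  s(5) = 9,  s(6) = 1,  s(7) = 0,  s(8) = 5,  s(9) = 3,  s(10) = 10,  s(11) = 9,  s(12) = 5,  s(13) = 0,  s(14) = 1.
The sequence repeats with period 12.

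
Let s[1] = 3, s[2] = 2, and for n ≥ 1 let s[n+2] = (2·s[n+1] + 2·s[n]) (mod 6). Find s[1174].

0

s[1] = 3,  s[2] = 2,  s[3] = 4,  s[4] = 0,  s[5] = 2,  s[6] = 4.
Since (s[5], s[6]) = (s[2], s[3]) = (2, 4) (two consecutive terms determine the rest), the sequence is eventually periodic: after a pre-period of length 1 it cycles with period 3.
For n ≥ 2, s[n] depends only on (n - 2) mod 3. (1174 - 2) mod 3 = 2, so s[1174] = s[4] = 0.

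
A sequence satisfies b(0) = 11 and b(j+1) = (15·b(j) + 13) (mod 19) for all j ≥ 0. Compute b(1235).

5

Computing terms: b(0) = 11; b(1) = 7; b(2) = 4; b(3) = 16; b(4) = 6; b(5) = 8; b(6) = 0; b(7) = 13; b(8) = 18; b(9) = 17; b(10) = 2; b(11) = 5; b(12) = 12; b(13) = 3; b(14) = 1; b(15) = 9; b(16) = 15; b(17) = 10; b(18) = 11.
Since b(18) = b(0) = 11, the sequence is periodic with period 18.
So b(1235) = b(0 + ((1235-0) mod 18)) = b(11) = 5.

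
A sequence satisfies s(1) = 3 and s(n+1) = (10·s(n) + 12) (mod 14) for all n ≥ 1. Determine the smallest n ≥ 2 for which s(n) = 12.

s(1) = 3, s(2) = 0, s(3) = 12, s(4) = 6, s(5) = 2, s(6) = 4, s(7) = 10, s(8) = 0.
Since s(8) = s(2) = 0, the sequence is eventually periodic: after a pre-period of length 1 it cycles with period 6.
The value 12 first appears (with n ≥ 2) at s(3).

3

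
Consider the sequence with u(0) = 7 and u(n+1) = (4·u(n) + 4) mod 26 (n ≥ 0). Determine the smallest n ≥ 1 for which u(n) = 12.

u(0) = 7; u(1) = 6; u(2) = 2; u(3) = 12; u(4) = 0; u(5) = 4; u(6) = 20; u(7) = 6.
Since u(7) = u(1) = 6, the sequence is eventually periodic: after a pre-period of length 1 it cycles with period 6.
The value 12 first appears (with n ≥ 1) at u(3).

3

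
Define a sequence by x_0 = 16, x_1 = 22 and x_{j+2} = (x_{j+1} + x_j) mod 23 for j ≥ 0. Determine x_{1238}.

7

Computing terms: x_0 = 16,  x_1 = 22,  x_2 = 15,  x_3 = 14,  x_4 = 6,  x_5 = 20,  x_6 = 3,  x_7 = 0,  x_8 = 3,  x_9 = 3,  x_{10} = 6,  x_{11} = 9,  x_{12} = 15,  x_{13} = 1,  x_{14} = 16,  x_{15} = 17,  x_{16} = 10,  x_{17} = 4,  x_{18} = 14,  x_{19} = 18,  x_{20} = 9,  x_{21} = 4,  x_{22} = 13,  x_{23} = 17,  x_{24} = 7,  x_{25} = 1,  x_{26} = 8,  x_{27} = 9,  x_{28} = 17,  x_{29} = 3,  x_{30} = 20,  x_{31} = 0,  x_{32} = 20,  x_{33} = 20,  x_{34} = 17,  x_{35} = 14,  x_{36} = 8,  x_{37} = 22,  x_{38} = 7,  x_{39} = 6,  x_{40} = 13,  x_{41} = 19,  x_{42} = 9,  x_{43} = 5,  x_{44} = 14,  x_{45} = 19,  x_{46} = 10,  x_{47} = 6,  x_{48} = 16,  x_{49} = 22.
The sequence repeats with period 48.
(1238 - 0) mod 48 = 38, so x_{1238} = x_{38} = 7.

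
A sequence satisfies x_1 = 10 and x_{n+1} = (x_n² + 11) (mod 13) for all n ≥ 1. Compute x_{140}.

Listing terms: x_1 = 10, x_2 = 7, x_3 = 8, x_4 = 10.
The sequence repeats with period 3.
So x_{140} = x_{1 + ((140-1) mod 3)} = x_2 = 7.

7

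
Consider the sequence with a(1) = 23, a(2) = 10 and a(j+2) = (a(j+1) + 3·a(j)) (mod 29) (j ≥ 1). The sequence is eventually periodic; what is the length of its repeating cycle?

Computing terms: a(1) = 23; a(2) = 10; a(3) = 21; a(4) = 22; a(5) = 27; a(6) = 6; a(7) = 0; a(8) = 18; a(9) = 18; a(10) = 14; a(11) = 10; a(12) = 23; a(13) = 24; a(14) = 6; a(15) = 20; a(16) = 9; a(17) = 11; a(18) = 9; a(19) = 13; a(20) = 11; a(21) = 21; a(22) = 25; a(23) = 1; a(24) = 18; a(25) = 21; a(26) = 17; a(27) = 22; a(28) = 15; a(29) = 23; a(30) = 10.
The sequence repeats with period 28.

28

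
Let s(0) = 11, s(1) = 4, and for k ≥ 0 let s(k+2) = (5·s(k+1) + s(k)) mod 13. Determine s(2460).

11

We have s(0) = 11; s(1) = 4; s(2) = 5; s(3) = 3; s(4) = 7; s(5) = 12; s(6) = 2; s(7) = 9; s(8) = 8; s(9) = 10; s(10) = 6; s(11) = 1; s(12) = 11; s(13) = 4.
Since (s(12), s(13)) = (s(0), s(1)) = (11, 4) (two consecutive terms determine the rest), the sequence is periodic with period 12.
So s(2460) = s(0 + ((2460-0) mod 12)) = s(0) = 11.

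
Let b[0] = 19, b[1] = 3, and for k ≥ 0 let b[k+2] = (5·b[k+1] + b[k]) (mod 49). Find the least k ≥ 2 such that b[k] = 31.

7

b[0] = 19,  b[1] = 3,  b[2] = 34,  b[3] = 26,  b[4] = 17,  b[5] = 13,  b[6] = 33,  b[7] = 31,  b[8] = 41,  b[9] = 40,  b[10] = 45,  b[11] = 20,  b[12] = 47,  b[13] = 10,  b[14] = 48,  b[15] = 5,  b[16] = 24,  b[17] = 27,  b[18] = 12,  b[19] = 38,  b[20] = 6,  b[21] = 19,  b[22] = 3.
The sequence repeats with period 21.
The value 31 first appears (with k ≥ 2) at b[7].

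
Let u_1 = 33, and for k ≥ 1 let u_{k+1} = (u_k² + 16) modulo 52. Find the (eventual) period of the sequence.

5

Listing terms: u_1 = 33; u_2 = 13; u_3 = 29; u_4 = 25; u_5 = 17; u_6 = 45; u_7 = 13.
Since u_7 = u_2 = 13, the sequence is eventually periodic: after a pre-period of length 1 it cycles with period 5.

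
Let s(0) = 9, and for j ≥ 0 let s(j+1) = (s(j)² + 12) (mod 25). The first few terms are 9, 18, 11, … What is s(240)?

Computing terms: s(0) = 9, s(1) = 18, s(2) = 11, s(3) = 8, s(4) = 1, s(5) = 13, s(6) = 6, s(7) = 23, s(8) = 16, s(9) = 18.
Since s(9) = s(1) = 18, the sequence is eventually periodic: after a pre-period of length 1 it cycles with period 8.
For j ≥ 1, s(j) depends only on (j - 1) mod 8. (240 - 1) mod 8 = 7, so s(240) = s(8) = 16.

16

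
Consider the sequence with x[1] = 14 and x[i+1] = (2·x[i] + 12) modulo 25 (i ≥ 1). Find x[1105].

We have x[1] = 14,  x[2] = 15,  x[3] = 17,  x[4] = 21,  x[5] = 4,  x[6] = 20,  x[7] = 2,  x[8] = 16,  x[9] = 19,  x[10] = 0,  x[11] = 12,  x[12] = 11,  x[13] = 9,  x[14] = 5,  x[15] = 22,  x[16] = 6,  x[17] = 24,  x[18] = 10,  x[19] = 7,  x[20] = 1,  x[21] = 14.
The sequence repeats with period 20.
(1105 - 1) mod 20 = 4, so x[1105] = x[5] = 4.

4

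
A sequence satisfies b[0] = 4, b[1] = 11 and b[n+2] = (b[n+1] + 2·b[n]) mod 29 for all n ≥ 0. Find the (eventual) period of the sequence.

Listing terms: b[0] = 4; b[1] = 11; b[2] = 19; b[3] = 12; b[4] = 21; b[5] = 16; b[6] = 0; b[7] = 3; b[8] = 3; b[9] = 9; b[10] = 15; b[11] = 4; b[12] = 5; b[13] = 13; b[14] = 23; b[15] = 20; b[16] = 8; b[17] = 19; b[18] = 6; b[19] = 15; b[20] = 27; b[21] = 28; b[22] = 24; b[23] = 22; b[24] = 12; b[25] = 27; b[26] = 22; b[27] = 18; b[28] = 4; b[29] = 11.
Since (b[28], b[29]) = (b[0], b[1]) = (4, 11) (two consecutive terms determine the rest), the sequence is periodic with period 28.

28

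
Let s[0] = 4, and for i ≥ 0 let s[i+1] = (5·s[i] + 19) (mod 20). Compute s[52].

Computing terms: s[0] = 4, s[1] = 19, s[2] = 14, s[3] = 9, s[4] = 4.
The sequence repeats with period 4.
So s[52] = s[0 + ((52-0) mod 4)] = s[0] = 4.

4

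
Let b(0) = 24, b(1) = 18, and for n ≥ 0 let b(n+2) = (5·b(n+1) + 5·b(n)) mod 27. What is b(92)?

21

We have b(0) = 24,  b(1) = 18,  b(2) = 21,  b(3) = 6,  b(4) = 0,  b(5) = 3,  b(6) = 15,  b(7) = 9,  b(8) = 12,  b(9) = 24,  b(10) = 18.
Since (b(9), b(10)) = (b(0), b(1)) = (24, 18) (two consecutive terms determine the rest), the sequence is periodic with period 9.
So b(92) = b(0 + ((92-0) mod 9)) = b(2) = 21.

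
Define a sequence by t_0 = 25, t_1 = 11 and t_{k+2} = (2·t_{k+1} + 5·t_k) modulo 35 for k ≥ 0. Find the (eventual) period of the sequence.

t_0 = 25; t_1 = 11; t_2 = 7; t_3 = 34; t_4 = 33; t_5 = 26; t_6 = 7; t_7 = 4; t_8 = 8; t_9 = 1; t_{10} = 7; t_{11} = 19; t_{12} = 3; t_{13} = 31; t_{14} = 7; t_{15} = 29; t_{16} = 23; t_{17} = 16; t_{18} = 7; t_{19} = 24; t_{20} = 13; t_{21} = 6; t_{22} = 7; t_{23} = 9; t_{24} = 18; t_{25} = 11; t_{26} = 7.
Since (t_{25}, t_{26}) = (t_1, t_2) = (11, 7) (two consecutive terms determine the rest), the sequence is eventually periodic: after a pre-period of length 1 it cycles with period 24.

24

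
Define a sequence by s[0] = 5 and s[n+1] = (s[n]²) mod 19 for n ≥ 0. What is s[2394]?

5

s[0] = 5, s[1] = 6, s[2] = 17, s[3] = 4, s[4] = 16, s[5] = 9, s[6] = 5.
The sequence repeats with period 6.
So s[2394] = s[0 + ((2394-0) mod 6)] = s[0] = 5.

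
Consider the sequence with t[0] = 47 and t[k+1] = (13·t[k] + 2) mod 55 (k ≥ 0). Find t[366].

Listing terms: t[0] = 47; t[1] = 8; t[2] = 51; t[3] = 5; t[4] = 12; t[5] = 48; t[6] = 21; t[7] = 0; t[8] = 2; t[9] = 28; t[10] = 36; t[11] = 30; t[12] = 7; t[13] = 38; t[14] = 1; t[15] = 15; t[16] = 32; t[17] = 33; t[18] = 46; t[19] = 50; t[20] = 47.
The sequence repeats with period 20.
So t[366] = t[0 + ((366-0) mod 20)] = t[6] = 21.

21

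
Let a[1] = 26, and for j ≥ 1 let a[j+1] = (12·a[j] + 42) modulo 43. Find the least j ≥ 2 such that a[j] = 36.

Listing terms: a[1] = 26; a[2] = 10; a[3] = 33; a[4] = 8; a[5] = 9; a[6] = 21; a[7] = 36; a[8] = 1; a[9] = 11; a[10] = 2; a[11] = 23; a[12] = 17; a[13] = 31; a[14] = 27; a[15] = 22; a[16] = 5; a[17] = 16; a[18] = 19; a[19] = 12; a[20] = 14; a[21] = 38; a[22] = 25; a[23] = 41; a[24] = 18; a[25] = 0; a[26] = 42; a[27] = 30; a[28] = 15; a[29] = 7; a[30] = 40; a[31] = 6; a[32] = 28; a[33] = 34; a[34] = 20; a[35] = 24; a[36] = 29; a[37] = 3; a[38] = 35; a[39] = 32; a[40] = 39; a[41] = 37; a[42] = 13; a[43] = 26.
The sequence repeats with period 42.
The value 36 first appears (with j ≥ 2) at a[7].

7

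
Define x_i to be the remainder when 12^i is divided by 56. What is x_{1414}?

16

Computing terms: x_0 = 1; x_1 = 12; x_2 = 32; x_3 = 48; x_4 = 16; x_5 = 24; x_6 = 8; x_7 = 40; x_8 = 32.
Since x_8 = x_2 = 32, the sequence is eventually periodic: after a pre-period of length 2 it cycles with period 6.
For i ≥ 2, x_i depends only on (i - 2) mod 6. (1414 - 2) mod 6 = 2, so x_{1414} = x_4 = 16.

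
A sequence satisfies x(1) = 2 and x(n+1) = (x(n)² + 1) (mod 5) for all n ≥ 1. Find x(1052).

We have x(1) = 2; x(2) = 0; x(3) = 1; x(4) = 2.
The sequence repeats with period 3.
(1052 - 1) mod 3 = 1, so x(1052) = x(2) = 0.

0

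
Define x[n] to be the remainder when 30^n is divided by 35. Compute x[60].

We have x[0] = 1, x[1] = 30, x[2] = 25, x[3] = 15, x[4] = 30.
Since x[4] = x[1] = 30, the sequence is eventually periodic: after a pre-period of length 1 it cycles with period 3.
For n ≥ 1, x[n] depends only on (n - 1) mod 3. (60 - 1) mod 3 = 2, so x[60] = x[3] = 15.

15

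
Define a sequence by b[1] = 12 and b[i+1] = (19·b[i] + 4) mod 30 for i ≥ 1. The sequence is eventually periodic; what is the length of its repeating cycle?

3

b[1] = 12, b[2] = 22, b[3] = 2, b[4] = 12.
Since b[4] = b[1] = 12, the sequence is periodic with period 3.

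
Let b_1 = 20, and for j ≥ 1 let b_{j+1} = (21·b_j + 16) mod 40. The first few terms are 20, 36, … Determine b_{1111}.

Listing terms: b_1 = 20, b_2 = 36, b_3 = 12, b_4 = 28, b_5 = 4, b_6 = 20.
The sequence repeats with period 5.
(1111 - 1) mod 5 = 0, so b_{1111} = b_1 = 20.

20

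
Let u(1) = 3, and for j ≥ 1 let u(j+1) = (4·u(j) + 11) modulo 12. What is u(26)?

11

Listing terms: u(1) = 3,  u(2) = 11,  u(3) = 7,  u(4) = 3.
Since u(4) = u(1) = 3, the sequence is periodic with period 3.
So u(26) = u(1 + ((26-1) mod 3)) = u(2) = 11.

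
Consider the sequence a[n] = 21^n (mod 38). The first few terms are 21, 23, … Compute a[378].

1

We have a[1] = 21,  a[2] = 23,  a[3] = 27,  a[4] = 35,  a[5] = 13,  a[6] = 7,  a[7] = 33,  a[8] = 9,  a[9] = 37,  a[10] = 17,  a[11] = 15,  a[12] = 11,  a[13] = 3,  a[14] = 25,  a[15] = 31,  a[16] = 5,  a[17] = 29,  a[18] = 1,  a[19] = 21.
The sequence repeats with period 18.
So a[378] = a[1 + ((378-1) mod 18)] = a[18] = 1.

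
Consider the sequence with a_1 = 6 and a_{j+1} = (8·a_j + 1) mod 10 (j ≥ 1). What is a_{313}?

1

We have a_1 = 6; a_2 = 9; a_3 = 3; a_4 = 5; a_5 = 1; a_6 = 9.
Since a_6 = a_2 = 9, the sequence is eventually periodic: after a pre-period of length 1 it cycles with period 4.
For j ≥ 2, a_j depends only on (j - 2) mod 4. (313 - 2) mod 4 = 3, so a_{313} = a_5 = 1.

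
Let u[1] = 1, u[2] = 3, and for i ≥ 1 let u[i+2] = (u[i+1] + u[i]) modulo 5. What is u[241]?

We have u[1] = 1; u[2] = 3; u[3] = 4; u[4] = 2; u[5] = 1; u[6] = 3.
The sequence repeats with period 4.
So u[241] = u[1 + ((241-1) mod 4)] = u[1] = 1.

1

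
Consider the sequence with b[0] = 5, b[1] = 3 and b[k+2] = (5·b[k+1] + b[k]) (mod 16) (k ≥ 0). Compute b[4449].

3

We have b[0] = 5, b[1] = 3, b[2] = 4, b[3] = 7, b[4] = 7, b[5] = 10, b[6] = 9, b[7] = 7, b[8] = 12, b[9] = 3, b[10] = 11, b[11] = 10, b[12] = 13, b[13] = 11, b[14] = 4, b[15] = 15, b[16] = 15, b[17] = 10, b[18] = 1, b[19] = 15, b[20] = 12, b[21] = 11, b[22] = 3, b[23] = 10, b[24] = 5, b[25] = 3.
The sequence repeats with period 24.
(4449 - 0) mod 24 = 9, so b[4449] = b[9] = 3.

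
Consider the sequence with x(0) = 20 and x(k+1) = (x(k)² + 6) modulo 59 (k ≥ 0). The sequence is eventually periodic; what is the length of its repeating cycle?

9

We have x(0) = 20, x(1) = 52, x(2) = 55, x(3) = 22, x(4) = 18, x(5) = 35, x(6) = 51, x(7) = 11, x(8) = 9, x(9) = 28, x(10) = 23, x(11) = 4, x(12) = 22.
Since x(12) = x(3) = 22, the sequence is eventually periodic: after a pre-period of length 3 it cycles with period 9.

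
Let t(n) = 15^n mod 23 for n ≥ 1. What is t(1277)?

t(1) = 15,  t(2) = 18,  t(3) = 17,  t(4) = 2,  t(5) = 7,  t(6) = 13,  t(7) = 11,  t(8) = 4,  t(9) = 14,  t(10) = 3,  t(11) = 22,  t(12) = 8,  t(13) = 5,  t(14) = 6,  t(15) = 21,  t(16) = 16,  t(17) = 10,  t(18) = 12,  t(19) = 19,  t(20) = 9,  t(21) = 20,  t(22) = 1,  t(23) = 15.
Since t(23) = t(1) = 15, the sequence is periodic with period 22.
So t(1277) = t(1 + ((1277-1) mod 22)) = t(1) = 15.

15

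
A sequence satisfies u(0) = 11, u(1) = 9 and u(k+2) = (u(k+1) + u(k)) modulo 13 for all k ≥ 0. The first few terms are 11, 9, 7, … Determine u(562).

7

u(0) = 11,  u(1) = 9,  u(2) = 7,  u(3) = 3,  u(4) = 10,  u(5) = 0,  u(6) = 10,  u(7) = 10,  u(8) = 7,  u(9) = 4,  u(10) = 11,  u(11) = 2,  u(12) = 0,  u(13) = 2,  u(14) = 2,  u(15) = 4,  u(16) = 6,  u(17) = 10,  u(18) = 3,  u(19) = 0,  u(20) = 3,  u(21) = 3,  u(22) = 6,  u(23) = 9,  u(24) = 2,  u(25) = 11,  u(26) = 0,  u(27) = 11,  u(28) = 11,  u(29) = 9.
Since (u(28), u(29)) = (u(0), u(1)) = (11, 9) (two consecutive terms determine the rest), the sequence is periodic with period 28.
(562 - 0) mod 28 = 2, so u(562) = u(2) = 7.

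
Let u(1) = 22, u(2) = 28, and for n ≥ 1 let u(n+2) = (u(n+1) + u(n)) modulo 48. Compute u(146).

Listing terms: u(1) = 22; u(2) = 28; u(3) = 2; u(4) = 30; u(5) = 32; u(6) = 14; u(7) = 46; u(8) = 12; u(9) = 10; u(10) = 22; u(11) = 32; u(12) = 6; u(13) = 38; u(14) = 44; u(15) = 34; u(16) = 30; u(17) = 16; u(18) = 46; u(19) = 14; u(20) = 12; u(21) = 26; u(22) = 38; u(23) = 16; u(24) = 6; u(25) = 22; u(26) = 28.
Since (u(25), u(26)) = (u(1), u(2)) = (22, 28) (two consecutive terms determine the rest), the sequence is periodic with period 24.
(146 - 1) mod 24 = 1, so u(146) = u(2) = 28.

28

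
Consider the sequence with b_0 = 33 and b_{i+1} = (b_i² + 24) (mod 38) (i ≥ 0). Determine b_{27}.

We have b_0 = 33,  b_1 = 11,  b_2 = 31,  b_3 = 35,  b_4 = 33.
The sequence repeats with period 4.
So b_{27} = b_{0 + ((27-0) mod 4)} = b_3 = 35.

35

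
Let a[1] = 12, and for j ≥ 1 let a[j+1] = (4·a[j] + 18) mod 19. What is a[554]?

a[1] = 12, a[2] = 9, a[3] = 16, a[4] = 6, a[5] = 4, a[6] = 15, a[7] = 2, a[8] = 7, a[9] = 8, a[10] = 12.
Since a[10] = a[1] = 12, the sequence is periodic with period 9.
(554 - 1) mod 9 = 4, so a[554] = a[5] = 4.

4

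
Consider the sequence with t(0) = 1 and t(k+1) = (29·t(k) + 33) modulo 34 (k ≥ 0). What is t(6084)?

15

We have t(0) = 1,  t(1) = 28,  t(2) = 29,  t(3) = 24,  t(4) = 15,  t(5) = 26,  t(6) = 5,  t(7) = 8,  t(8) = 27,  t(9) = 0,  t(10) = 33,  t(11) = 4,  t(12) = 13,  t(13) = 2,  t(14) = 23,  t(15) = 20,  t(16) = 1.
The sequence repeats with period 16.
(6084 - 0) mod 16 = 4, so t(6084) = t(4) = 15.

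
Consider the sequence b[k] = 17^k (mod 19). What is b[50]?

6

b[0] = 1; b[1] = 17; b[2] = 4; b[3] = 11; b[4] = 16; b[5] = 6; b[6] = 7; b[7] = 5; b[8] = 9; b[9] = 1.
Since b[9] = b[0] = 1, the sequence is periodic with period 9.
(50 - 0) mod 9 = 5, so b[50] = b[5] = 6.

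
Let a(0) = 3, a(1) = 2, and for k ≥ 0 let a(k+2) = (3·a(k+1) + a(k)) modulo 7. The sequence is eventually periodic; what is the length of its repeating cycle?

16

Computing terms: a(0) = 3; a(1) = 2; a(2) = 2; a(3) = 1; a(4) = 5; a(5) = 2; a(6) = 4; a(7) = 0; a(8) = 4; a(9) = 5; a(10) = 5; a(11) = 6; a(12) = 2; a(13) = 5; a(14) = 3; a(15) = 0; a(16) = 3; a(17) = 2.
Since (a(16), a(17)) = (a(0), a(1)) = (3, 2) (two consecutive terms determine the rest), the sequence is periodic with period 16.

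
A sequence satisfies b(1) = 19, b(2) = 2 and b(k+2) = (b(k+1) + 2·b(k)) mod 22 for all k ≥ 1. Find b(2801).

We have b(1) = 19,  b(2) = 2,  b(3) = 18,  b(4) = 0,  b(5) = 14,  b(6) = 14,  b(7) = 20,  b(8) = 4,  b(9) = 0,  b(10) = 8,  b(11) = 8,  b(12) = 2,  b(13) = 18.
Since (b(12), b(13)) = (b(2), b(3)) = (2, 18) (two consecutive terms determine the rest), the sequence is eventually periodic: after a pre-period of length 1 it cycles with period 10.
For k ≥ 2, b(k) depends only on (k - 2) mod 10. (2801 - 2) mod 10 = 9, so b(2801) = b(11) = 8.

8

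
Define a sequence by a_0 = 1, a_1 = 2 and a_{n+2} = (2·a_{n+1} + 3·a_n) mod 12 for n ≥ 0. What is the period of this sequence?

4

Computing terms: a_0 = 1, a_1 = 2, a_2 = 7, a_3 = 8, a_4 = 1, a_5 = 2.
The sequence repeats with period 4.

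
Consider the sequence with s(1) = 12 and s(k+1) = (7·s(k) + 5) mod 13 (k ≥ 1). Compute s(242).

11

Listing terms: s(1) = 12,  s(2) = 11,  s(3) = 4,  s(4) = 7,  s(5) = 2,  s(6) = 6,  s(7) = 8,  s(8) = 9,  s(9) = 3,  s(10) = 0,  s(11) = 5,  s(12) = 1,  s(13) = 12.
The sequence repeats with period 12.
So s(242) = s(1 + ((242-1) mod 12)) = s(2) = 11.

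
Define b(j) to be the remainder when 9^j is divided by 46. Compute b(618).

Listing terms: b(1) = 9, b(2) = 35, b(3) = 39, b(4) = 29, b(5) = 31, b(6) = 3, b(7) = 27, b(8) = 13, b(9) = 25, b(10) = 41, b(11) = 1, b(12) = 9.
Since b(12) = b(1) = 9, the sequence is periodic with period 11.
So b(618) = b(1 + ((618-1) mod 11)) = b(2) = 35.

35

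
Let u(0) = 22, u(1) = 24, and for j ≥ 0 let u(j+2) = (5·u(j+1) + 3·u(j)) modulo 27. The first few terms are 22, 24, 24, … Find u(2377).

21

We have u(0) = 22,  u(1) = 24,  u(2) = 24,  u(3) = 3,  u(4) = 6,  u(5) = 12,  u(6) = 24,  u(7) = 21,  u(8) = 15,  u(9) = 3,  u(10) = 6.
Since (u(9), u(10)) = (u(3), u(4)) = (3, 6) (two consecutive terms determine the rest), the sequence is eventually periodic: after a pre-period of length 3 it cycles with period 6.
For j ≥ 3, u(j) depends only on (j - 3) mod 6. (2377 - 3) mod 6 = 4, so u(2377) = u(7) = 21.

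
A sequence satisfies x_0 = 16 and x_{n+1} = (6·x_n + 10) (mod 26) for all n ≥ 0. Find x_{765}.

We have x_0 = 16; x_1 = 2; x_2 = 22; x_3 = 12; x_4 = 4; x_5 = 8; x_6 = 6; x_7 = 20; x_8 = 0; x_9 = 10; x_{10} = 18; x_{11} = 14; x_{12} = 16.
The sequence repeats with period 12.
(765 - 0) mod 12 = 9, so x_{765} = x_9 = 10.

10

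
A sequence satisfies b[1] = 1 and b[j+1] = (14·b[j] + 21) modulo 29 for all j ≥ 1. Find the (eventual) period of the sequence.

b[1] = 1, b[2] = 6, b[3] = 18, b[4] = 12, b[5] = 15, b[6] = 28, b[7] = 7, b[8] = 3, b[9] = 5, b[10] = 4, b[11] = 19, b[12] = 26, b[13] = 8, b[14] = 17, b[15] = 27, b[16] = 22, b[17] = 10, b[18] = 16, b[19] = 13, b[20] = 0, b[21] = 21, b[22] = 25, b[23] = 23, b[24] = 24, b[25] = 9, b[26] = 2, b[27] = 20, b[28] = 11, b[29] = 1.
The sequence repeats with period 28.

28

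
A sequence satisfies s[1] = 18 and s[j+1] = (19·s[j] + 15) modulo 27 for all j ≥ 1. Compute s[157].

9

Computing terms: s[1] = 18,  s[2] = 6,  s[3] = 21,  s[4] = 9,  s[5] = 24,  s[6] = 12,  s[7] = 0,  s[8] = 15,  s[9] = 3,  s[10] = 18.
The sequence repeats with period 9.
(157 - 1) mod 9 = 3, so s[157] = s[4] = 9.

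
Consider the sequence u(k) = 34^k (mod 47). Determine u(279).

Listing terms: u(0) = 1,  u(1) = 34,  u(2) = 28,  u(3) = 12,  u(4) = 32,  u(5) = 7,  u(6) = 3,  u(7) = 8,  u(8) = 37,  u(9) = 36,  u(10) = 2,  u(11) = 21,  u(12) = 9,  u(13) = 24,  u(14) = 17,  u(15) = 14,  u(16) = 6,  u(17) = 16,  u(18) = 27,  u(19) = 25,  u(20) = 4,  u(21) = 42,  u(22) = 18,  u(23) = 1.
The sequence repeats with period 23.
(279 - 0) mod 23 = 3, so u(279) = u(3) = 12.

12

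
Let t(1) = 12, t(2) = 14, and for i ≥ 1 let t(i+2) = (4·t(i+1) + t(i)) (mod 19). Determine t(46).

t(1) = 12,  t(2) = 14,  t(3) = 11,  t(4) = 1,  t(5) = 15,  t(6) = 4,  t(7) = 12,  t(8) = 14.
The sequence repeats with period 6.
So t(46) = t(1 + ((46-1) mod 6)) = t(4) = 1.

1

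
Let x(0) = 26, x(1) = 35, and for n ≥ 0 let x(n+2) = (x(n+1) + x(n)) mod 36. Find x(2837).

1

We have x(0) = 26; x(1) = 35; x(2) = 25; x(3) = 24; x(4) = 13; x(5) = 1; x(6) = 14; x(7) = 15; x(8) = 29; x(9) = 8; x(10) = 1; x(11) = 9; x(12) = 10; x(13) = 19; x(14) = 29; x(15) = 12; x(16) = 5; x(17) = 17; x(18) = 22; x(19) = 3; x(20) = 25; x(21) = 28; x(22) = 17; x(23) = 9; x(24) = 26; x(25) = 35.
The sequence repeats with period 24.
So x(2837) = x(0 + ((2837-0) mod 24)) = x(5) = 1.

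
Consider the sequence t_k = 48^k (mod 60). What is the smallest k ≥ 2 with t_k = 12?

t_1 = 48,  t_2 = 24,  t_3 = 12,  t_4 = 36,  t_5 = 48.
Since t_5 = t_1 = 48, the sequence is periodic with period 4.
The value 12 first appears (with k ≥ 2) at t_3.

3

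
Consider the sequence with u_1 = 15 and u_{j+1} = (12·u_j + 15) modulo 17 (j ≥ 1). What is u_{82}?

Listing terms: u_1 = 15, u_2 = 8, u_3 = 9, u_4 = 4, u_5 = 12, u_6 = 6, u_7 = 2, u_8 = 5, u_9 = 7, u_{10} = 14, u_{11} = 13, u_{12} = 1, u_{13} = 10, u_{14} = 16, u_{15} = 3, u_{16} = 0, u_{17} = 15.
Since u_{17} = u_1 = 15, the sequence is periodic with period 16.
So u_{82} = u_{1 + ((82-1) mod 16)} = u_2 = 8.

8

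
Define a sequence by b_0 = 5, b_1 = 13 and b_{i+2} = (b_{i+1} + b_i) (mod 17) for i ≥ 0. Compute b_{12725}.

9

We have b_0 = 5, b_1 = 13, b_2 = 1, b_3 = 14, b_4 = 15, b_5 = 12, b_6 = 10, b_7 = 5, b_8 = 15, b_9 = 3, b_{10} = 1, b_{11} = 4, b_{12} = 5, b_{13} = 9, b_{14} = 14, b_{15} = 6, b_{16} = 3, b_{17} = 9, b_{18} = 12, b_{19} = 4, b_{20} = 16, b_{21} = 3, b_{22} = 2, b_{23} = 5, b_{24} = 7, b_{25} = 12, b_{26} = 2, b_{27} = 14, b_{28} = 16, b_{29} = 13, b_{30} = 12, b_{31} = 8, b_{32} = 3, b_{33} = 11, b_{34} = 14, b_{35} = 8, b_{36} = 5, b_{37} = 13.
Since (b_{36}, b_{37}) = (b_0, b_1) = (5, 13) (two consecutive terms determine the rest), the sequence is periodic with period 36.
(12725 - 0) mod 36 = 17, so b_{12725} = b_{17} = 9.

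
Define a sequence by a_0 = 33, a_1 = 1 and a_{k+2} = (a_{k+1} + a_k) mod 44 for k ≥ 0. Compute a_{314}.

Computing terms: a_0 = 33,  a_1 = 1,  a_2 = 34,  a_3 = 35,  a_4 = 25,  a_5 = 16,  a_6 = 41,  a_7 = 13,  a_8 = 10,  a_9 = 23,  a_{10} = 33,  a_{11} = 12,  a_{12} = 1,  a_{13} = 13,  a_{14} = 14,  a_{15} = 27,  a_{16} = 41,  a_{17} = 24,  a_{18} = 21,  a_{19} = 1,  a_{20} = 22,  a_{21} = 23,  a_{22} = 1,  a_{23} = 24,  a_{24} = 25,  a_{25} = 5,  a_{26} = 30,  a_{27} = 35,  a_{28} = 21,  a_{29} = 12,  a_{30} = 33,  a_{31} = 1.
Since (a_{30}, a_{31}) = (a_0, a_1) = (33, 1) (two consecutive terms determine the rest), the sequence is periodic with period 30.
(314 - 0) mod 30 = 14, so a_{314} = a_{14} = 14.

14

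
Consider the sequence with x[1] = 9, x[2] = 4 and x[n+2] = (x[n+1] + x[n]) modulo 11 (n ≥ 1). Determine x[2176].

Computing terms: x[1] = 9,  x[2] = 4,  x[3] = 2,  x[4] = 6,  x[5] = 8,  x[6] = 3,  x[7] = 0,  x[8] = 3,  x[9] = 3,  x[10] = 6,  x[11] = 9,  x[12] = 4.
Since (x[11], x[12]) = (x[1], x[2]) = (9, 4) (two consecutive terms determine the rest), the sequence is periodic with period 10.
(2176 - 1) mod 10 = 5, so x[2176] = x[6] = 3.

3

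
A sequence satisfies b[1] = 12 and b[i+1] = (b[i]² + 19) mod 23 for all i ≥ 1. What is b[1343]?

b[1] = 12, b[2] = 2, b[3] = 0, b[4] = 19, b[5] = 12.
Since b[5] = b[1] = 12, the sequence is periodic with period 4.
(1343 - 1) mod 4 = 2, so b[1343] = b[3] = 0.

0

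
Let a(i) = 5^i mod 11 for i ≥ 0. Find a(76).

We have a(0) = 1; a(1) = 5; a(2) = 3; a(3) = 4; a(4) = 9; a(5) = 1.
Since a(5) = a(0) = 1, the sequence is periodic with period 5.
(76 - 0) mod 5 = 1, so a(76) = a(1) = 5.

5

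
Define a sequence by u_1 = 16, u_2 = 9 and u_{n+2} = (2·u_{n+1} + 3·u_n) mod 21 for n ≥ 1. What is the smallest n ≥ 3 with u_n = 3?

u_1 = 16,  u_2 = 9,  u_3 = 3,  u_4 = 12,  u_5 = 12,  u_6 = 18,  u_7 = 9,  u_8 = 9,  u_9 = 3.
Since (u_8, u_9) = (u_2, u_3) = (9, 3) (two consecutive terms determine the rest), the sequence is eventually periodic: after a pre-period of length 1 it cycles with period 6.
The value 3 first appears (with n ≥ 3) at u_3.

3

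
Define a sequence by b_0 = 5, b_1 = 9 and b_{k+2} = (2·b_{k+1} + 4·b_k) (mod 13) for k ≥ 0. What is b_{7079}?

Computing terms: b_0 = 5; b_1 = 9; b_2 = 12; b_3 = 8; b_4 = 12; b_5 = 4; b_6 = 4; b_7 = 11; b_8 = 12; b_9 = 3; b_{10} = 2; b_{11} = 3; b_{12} = 1; b_{13} = 1; b_{14} = 6; b_{15} = 3; b_{16} = 4; b_{17} = 7; b_{18} = 4; b_{19} = 10; b_{20} = 10; b_{21} = 8; b_{22} = 4; b_{23} = 1; b_{24} = 5; b_{25} = 1; b_{26} = 9; b_{27} = 9; b_{28} = 2; b_{29} = 1; b_{30} = 10; b_{31} = 11; b_{32} = 10; b_{33} = 12; b_{34} = 12; b_{35} = 7; b_{36} = 10; b_{37} = 9; b_{38} = 6; b_{39} = 9; b_{40} = 3; b_{41} = 3; b_{42} = 5; b_{43} = 9.
Since (b_{42}, b_{43}) = (b_0, b_1) = (5, 9) (two consecutive terms determine the rest), the sequence is periodic with period 42.
(7079 - 0) mod 42 = 23, so b_{7079} = b_{23} = 1.

1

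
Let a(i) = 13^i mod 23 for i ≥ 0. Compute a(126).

Computing terms: a(0) = 1,  a(1) = 13,  a(2) = 8,  a(3) = 12,  a(4) = 18,  a(5) = 4,  a(6) = 6,  a(7) = 9,  a(8) = 2,  a(9) = 3,  a(10) = 16,  a(11) = 1.
The sequence repeats with period 11.
(126 - 0) mod 11 = 5, so a(126) = a(5) = 4.

4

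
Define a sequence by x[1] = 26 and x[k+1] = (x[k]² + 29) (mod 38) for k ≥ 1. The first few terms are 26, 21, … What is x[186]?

35

Listing terms: x[1] = 26, x[2] = 21, x[3] = 14, x[4] = 35, x[5] = 0, x[6] = 29, x[7] = 34, x[8] = 7, x[9] = 2, x[10] = 33, x[11] = 16, x[12] = 19, x[13] = 10, x[14] = 15, x[15] = 26.
The sequence repeats with period 14.
So x[186] = x[1 + ((186-1) mod 14)] = x[4] = 35.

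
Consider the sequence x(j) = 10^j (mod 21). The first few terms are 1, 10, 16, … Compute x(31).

10

Computing terms: x(0) = 1; x(1) = 10; x(2) = 16; x(3) = 13; x(4) = 4; x(5) = 19; x(6) = 1.
Since x(6) = x(0) = 1, the sequence is periodic with period 6.
(31 - 0) mod 6 = 1, so x(31) = x(1) = 10.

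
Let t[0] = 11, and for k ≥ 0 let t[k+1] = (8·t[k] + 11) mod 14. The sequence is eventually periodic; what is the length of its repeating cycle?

Listing terms: t[0] = 11, t[1] = 1, t[2] = 5, t[3] = 9, t[4] = 13, t[5] = 3, t[6] = 7, t[7] = 11.
Since t[7] = t[0] = 11, the sequence is periodic with period 7.

7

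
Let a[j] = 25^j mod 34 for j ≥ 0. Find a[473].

Listing terms: a[0] = 1; a[1] = 25; a[2] = 13; a[3] = 19; a[4] = 33; a[5] = 9; a[6] = 21; a[7] = 15; a[8] = 1.
Since a[8] = a[0] = 1, the sequence is periodic with period 8.
So a[473] = a[0 + ((473-0) mod 8)] = a[1] = 25.

25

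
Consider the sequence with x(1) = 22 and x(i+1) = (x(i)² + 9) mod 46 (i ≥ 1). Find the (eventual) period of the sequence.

Computing terms: x(1) = 22; x(2) = 33; x(3) = 40; x(4) = 45; x(5) = 10; x(6) = 17; x(7) = 22.
Since x(7) = x(1) = 22, the sequence is periodic with period 6.

6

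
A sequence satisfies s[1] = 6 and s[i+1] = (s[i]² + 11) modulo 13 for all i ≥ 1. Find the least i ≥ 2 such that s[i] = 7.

4

s[1] = 6,  s[2] = 8,  s[3] = 10,  s[4] = 7,  s[5] = 8.
Since s[5] = s[2] = 8, the sequence is eventually periodic: after a pre-period of length 1 it cycles with period 3.
The value 7 first appears (with i ≥ 2) at s[4].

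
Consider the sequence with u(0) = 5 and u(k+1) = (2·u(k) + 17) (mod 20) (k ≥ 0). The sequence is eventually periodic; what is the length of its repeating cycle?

4

Listing terms: u(0) = 5, u(1) = 7, u(2) = 11, u(3) = 19, u(4) = 15, u(5) = 7.
Since u(5) = u(1) = 7, the sequence is eventually periodic: after a pre-period of length 1 it cycles with period 4.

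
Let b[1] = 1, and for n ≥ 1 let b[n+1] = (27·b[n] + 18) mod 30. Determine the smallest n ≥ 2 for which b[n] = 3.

Listing terms: b[1] = 1; b[2] = 15; b[3] = 3; b[4] = 9; b[5] = 21; b[6] = 15.
Since b[6] = b[2] = 15, the sequence is eventually periodic: after a pre-period of length 1 it cycles with period 4.
The value 3 first appears (with n ≥ 2) at b[3].

3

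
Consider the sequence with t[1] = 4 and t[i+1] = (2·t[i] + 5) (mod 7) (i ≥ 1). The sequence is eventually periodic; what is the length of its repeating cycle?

3

We have t[1] = 4, t[2] = 6, t[3] = 3, t[4] = 4.
Since t[4] = t[1] = 4, the sequence is periodic with period 3.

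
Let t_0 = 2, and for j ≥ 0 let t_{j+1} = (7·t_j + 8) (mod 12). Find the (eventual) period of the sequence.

3

Listing terms: t_0 = 2,  t_1 = 10,  t_2 = 6,  t_3 = 2.
Since t_3 = t_0 = 2, the sequence is periodic with period 3.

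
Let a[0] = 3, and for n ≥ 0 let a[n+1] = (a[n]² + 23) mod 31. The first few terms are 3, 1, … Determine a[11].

a[0] = 3; a[1] = 1; a[2] = 24; a[3] = 10; a[4] = 30; a[5] = 24.
Since a[5] = a[2] = 24, the sequence is eventually periodic: after a pre-period of length 2 it cycles with period 3.
For n ≥ 2, a[n] depends only on (n - 2) mod 3. (11 - 2) mod 3 = 0, so a[11] = a[2] = 24.

24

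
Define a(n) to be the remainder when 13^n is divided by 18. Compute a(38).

7

a(1) = 13; a(2) = 7; a(3) = 1; a(4) = 13.
The sequence repeats with period 3.
(38 - 1) mod 3 = 1, so a(38) = a(2) = 7.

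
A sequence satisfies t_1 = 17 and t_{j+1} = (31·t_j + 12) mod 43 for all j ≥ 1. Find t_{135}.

Listing terms: t_1 = 17,  t_2 = 23,  t_3 = 37,  t_4 = 41,  t_5 = 36,  t_6 = 10,  t_7 = 21,  t_8 = 18,  t_9 = 11,  t_{10} = 9,  t_{11} = 33,  t_{12} = 3,  t_{13} = 19,  t_{14} = 42,  t_{15} = 24,  t_{16} = 25,  t_{17} = 13,  t_{18} = 28,  t_{19} = 20,  t_{20} = 30,  t_{21} = 39,  t_{22} = 17.
The sequence repeats with period 21.
So t_{135} = t_{1 + ((135-1) mod 21)} = t_9 = 11.

11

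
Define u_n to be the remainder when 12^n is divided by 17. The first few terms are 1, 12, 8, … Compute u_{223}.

Computing terms: u_0 = 1, u_1 = 12, u_2 = 8, u_3 = 11, u_4 = 13, u_5 = 3, u_6 = 2, u_7 = 7, u_8 = 16, u_9 = 5, u_{10} = 9, u_{11} = 6, u_{12} = 4, u_{13} = 14, u_{14} = 15, u_{15} = 10, u_{16} = 1.
The sequence repeats with period 16.
So u_{223} = u_{0 + ((223-0) mod 16)} = u_{15} = 10.

10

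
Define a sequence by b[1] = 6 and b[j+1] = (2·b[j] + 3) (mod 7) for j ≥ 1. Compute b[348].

5

b[1] = 6, b[2] = 1, b[3] = 5, b[4] = 6.
Since b[4] = b[1] = 6, the sequence is periodic with period 3.
So b[348] = b[1 + ((348-1) mod 3)] = b[3] = 5.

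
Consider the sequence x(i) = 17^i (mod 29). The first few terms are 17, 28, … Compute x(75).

Computing terms: x(1) = 17; x(2) = 28; x(3) = 12; x(4) = 1; x(5) = 17.
The sequence repeats with period 4.
(75 - 1) mod 4 = 2, so x(75) = x(3) = 12.

12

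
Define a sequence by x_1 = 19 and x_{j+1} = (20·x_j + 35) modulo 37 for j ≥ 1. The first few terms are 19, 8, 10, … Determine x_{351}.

27

x_1 = 19,  x_2 = 8,  x_3 = 10,  x_4 = 13,  x_5 = 36,  x_6 = 15,  x_7 = 2,  x_8 = 1,  x_9 = 18,  x_{10} = 25,  x_{11} = 17,  x_{12} = 5,  x_{13} = 24,  x_{14} = 34,  x_{15} = 12,  x_{16} = 16,  x_{17} = 22,  x_{18} = 31,  x_{19} = 26,  x_{20} = 0,  x_{21} = 35,  x_{22} = 32,  x_{23} = 9,  x_{24} = 30,  x_{25} = 6,  x_{26} = 7,  x_{27} = 27,  x_{28} = 20,  x_{29} = 28,  x_{30} = 3,  x_{31} = 21,  x_{32} = 11,  x_{33} = 33,  x_{34} = 29,  x_{35} = 23,  x_{36} = 14,  x_{37} = 19.
Since x_{37} = x_1 = 19, the sequence is periodic with period 36.
So x_{351} = x_{1 + ((351-1) mod 36)} = x_{27} = 27.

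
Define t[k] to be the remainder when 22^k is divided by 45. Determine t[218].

Listing terms: t[0] = 1, t[1] = 22, t[2] = 34, t[3] = 28, t[4] = 31, t[5] = 7, t[6] = 19, t[7] = 13, t[8] = 16, t[9] = 37, t[10] = 4, t[11] = 43, t[12] = 1.
The sequence repeats with period 12.
So t[218] = t[0 + ((218-0) mod 12)] = t[2] = 34.

34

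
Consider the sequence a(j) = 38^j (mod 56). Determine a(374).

16

We have a(1) = 38, a(2) = 44, a(3) = 48, a(4) = 32, a(5) = 40, a(6) = 8, a(7) = 24, a(8) = 16, a(9) = 48.
Since a(9) = a(3) = 48, the sequence is eventually periodic: after a pre-period of length 2 it cycles with period 6.
For j ≥ 3, a(j) depends only on (j - 3) mod 6. (374 - 3) mod 6 = 5, so a(374) = a(8) = 16.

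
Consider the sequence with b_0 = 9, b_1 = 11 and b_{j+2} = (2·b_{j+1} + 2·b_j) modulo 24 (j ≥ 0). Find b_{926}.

We have b_0 = 9,  b_1 = 11,  b_2 = 16,  b_3 = 6,  b_4 = 20,  b_5 = 4,  b_6 = 0,  b_7 = 8,  b_8 = 16,  b_9 = 0,  b_{10} = 8.
Since (b_9, b_{10}) = (b_6, b_7) = (0, 8) (two consecutive terms determine the rest), the sequence is eventually periodic: after a pre-period of length 6 it cycles with period 3.
For j ≥ 6, b_j depends only on (j - 6) mod 3. (926 - 6) mod 3 = 2, so b_{926} = b_8 = 16.

16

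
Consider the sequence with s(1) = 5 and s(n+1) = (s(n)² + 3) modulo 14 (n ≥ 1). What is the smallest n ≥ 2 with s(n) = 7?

5

s(1) = 5,  s(2) = 0,  s(3) = 3,  s(4) = 12,  s(5) = 7,  s(6) = 10,  s(7) = 5.
The sequence repeats with period 6.
The value 7 first appears (with n ≥ 2) at s(5).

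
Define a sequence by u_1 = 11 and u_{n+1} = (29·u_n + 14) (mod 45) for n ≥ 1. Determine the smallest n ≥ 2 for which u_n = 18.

Computing terms: u_1 = 11, u_2 = 18, u_3 = 41, u_4 = 33, u_5 = 26, u_6 = 3, u_7 = 11.
The sequence repeats with period 6.
The value 18 first appears (with n ≥ 2) at u_2.

2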